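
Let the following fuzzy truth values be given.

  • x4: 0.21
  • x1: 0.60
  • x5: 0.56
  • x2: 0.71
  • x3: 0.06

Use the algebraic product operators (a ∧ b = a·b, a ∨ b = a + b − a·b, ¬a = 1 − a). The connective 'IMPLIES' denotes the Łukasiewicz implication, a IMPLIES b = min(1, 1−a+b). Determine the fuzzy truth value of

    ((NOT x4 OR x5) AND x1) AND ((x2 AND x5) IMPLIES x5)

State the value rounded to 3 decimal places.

NOT x4 = 1 − 0.2100 = 0.7900
NOT x4 OR x5 = a + b − a·b on (0.7900, 0.5600) = 0.9076
(NOT x4 OR x5) AND x1 = a·b on (0.9076, 0.6000) = 0.5446
x2 AND x5 = a·b on (0.7100, 0.5600) = 0.3976
(x2 AND x5) IMPLIES x5  [Łukasiewicz: min(1, 1−a+b)] with a=0.3976, b=0.5600 → 1.0000
((NOT x4 OR x5) AND x1) AND ((x2 AND x5) IMPLIES x5) = a·b on (0.5446, 1.0000) = 0.5446

0.545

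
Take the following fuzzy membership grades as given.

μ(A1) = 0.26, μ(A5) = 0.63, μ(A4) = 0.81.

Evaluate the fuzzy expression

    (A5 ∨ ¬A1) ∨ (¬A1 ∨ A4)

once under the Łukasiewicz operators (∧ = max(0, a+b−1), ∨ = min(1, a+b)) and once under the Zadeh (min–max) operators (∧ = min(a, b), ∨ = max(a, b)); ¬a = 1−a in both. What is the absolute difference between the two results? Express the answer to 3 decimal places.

0.190

Under Łukasiewicz:
  ¬A1 = 1 − 0.26 = 0.74
  A5 ∨ ¬A1 = min(1, a+b) on (0.63, 0.74) = 1.00
  ¬A1 = 1 − 0.26 = 0.74
  ¬A1 ∨ A4 = min(1, a+b) on (0.74, 0.81) = 1.00
  (A5 ∨ ¬A1) ∨ (¬A1 ∨ A4) = min(1, a+b) on (1.00, 1.00) = 1.00
  → value = 1.0000
Under Zadeh (min–max):
  ¬A1 = 1 − 0.26 = 0.74
  A5 ∨ ¬A1 = max(a, b) on (0.63, 0.74) = 0.74
  ¬A1 = 1 − 0.26 = 0.74
  ¬A1 ∨ A4 = max(a, b) on (0.74, 0.81) = 0.81
  (A5 ∨ ¬A1) ∨ (¬A1 ∨ A4) = max(a, b) on (0.74, 0.81) = 0.81
  → value = 0.8100
|1.0000 − 0.8100| = 0.190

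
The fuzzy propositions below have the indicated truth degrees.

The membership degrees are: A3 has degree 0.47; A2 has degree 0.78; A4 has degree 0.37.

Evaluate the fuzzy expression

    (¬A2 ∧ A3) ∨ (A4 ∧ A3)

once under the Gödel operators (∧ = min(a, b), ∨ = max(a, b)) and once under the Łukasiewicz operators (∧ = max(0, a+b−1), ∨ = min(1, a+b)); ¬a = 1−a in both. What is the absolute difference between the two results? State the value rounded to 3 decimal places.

0.370

Under Gödel:
  ¬A2 = 1 − 0.78 = 0.22
  ¬A2 ∧ A3 = min(a, b) on (0.22, 0.47) = 0.22
  A4 ∧ A3 = min(a, b) on (0.37, 0.47) = 0.37
  (¬A2 ∧ A3) ∨ (A4 ∧ A3) = max(a, b) on (0.22, 0.37) = 0.37
  → value = 0.3700
Under Łukasiewicz:
  ¬A2 = 1 − 0.78 = 0.22
  ¬A2 ∧ A3 = max(0, a+b−1) on (0.22, 0.47) = 0.00
  A4 ∧ A3 = max(0, a+b−1) on (0.37, 0.47) = 0.00
  (¬A2 ∧ A3) ∨ (A4 ∧ A3) = min(1, a+b) on (0.00, 0.00) = 0.00
  → value = 0.0000
|0.3700 − 0.0000| = 0.370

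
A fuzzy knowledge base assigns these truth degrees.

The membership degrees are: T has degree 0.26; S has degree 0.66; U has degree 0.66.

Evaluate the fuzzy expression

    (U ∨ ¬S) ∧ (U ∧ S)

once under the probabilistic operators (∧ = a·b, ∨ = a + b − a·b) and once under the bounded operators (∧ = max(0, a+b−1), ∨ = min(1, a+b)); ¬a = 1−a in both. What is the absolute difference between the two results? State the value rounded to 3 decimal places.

0.018

Under probabilistic:
  ¬S = 1 − 0.6600 = 0.3400
  U ∨ ¬S = a + b − a·b on (0.6600, 0.3400) = 0.7756
  U ∧ S = a·b on (0.6600, 0.6600) = 0.4356
  (U ∨ ¬S) ∧ (U ∧ S) = a·b on (0.7756, 0.4356) = 0.3379
  → value = 0.3379
Under bounded:
  ¬S = 1 − 0.66 = 0.34
  U ∨ ¬S = min(1, a+b) on (0.66, 0.34) = 1.00
  U ∧ S = max(0, a+b−1) on (0.66, 0.66) = 0.32
  (U ∨ ¬S) ∧ (U ∧ S) = max(0, a+b−1) on (1.00, 0.32) = 0.32
  → value = 0.3200
|0.3379 − 0.3200| = 0.018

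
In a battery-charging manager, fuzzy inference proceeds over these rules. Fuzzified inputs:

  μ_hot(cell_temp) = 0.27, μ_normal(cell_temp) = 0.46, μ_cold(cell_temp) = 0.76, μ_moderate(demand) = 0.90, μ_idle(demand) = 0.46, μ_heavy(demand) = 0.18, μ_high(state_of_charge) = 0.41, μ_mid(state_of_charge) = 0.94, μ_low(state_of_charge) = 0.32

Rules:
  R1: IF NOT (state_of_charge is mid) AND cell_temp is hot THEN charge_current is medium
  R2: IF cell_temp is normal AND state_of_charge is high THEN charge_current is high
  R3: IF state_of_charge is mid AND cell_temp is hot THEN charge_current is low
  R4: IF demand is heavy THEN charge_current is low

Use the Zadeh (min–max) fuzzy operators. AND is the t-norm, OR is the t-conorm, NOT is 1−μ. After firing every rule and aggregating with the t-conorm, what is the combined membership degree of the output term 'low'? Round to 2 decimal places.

R1: ¬mid=1−0.94=0.06, hot=0.27; AND[min(a, b)] → w = 0.06
R2: normal=0.46, high=0.41; AND[min(a, b)] → w = 0.41
R3: mid=0.94, hot=0.27; AND[min(a, b)] → w = 0.27
R4: heavy=0.18 → w = 0.18
Rules with consequent 'low': {R3, R4} → strengths 0.27, 0.18
Aggregate via t-conorm [max(a, b)]: 0.27

0.27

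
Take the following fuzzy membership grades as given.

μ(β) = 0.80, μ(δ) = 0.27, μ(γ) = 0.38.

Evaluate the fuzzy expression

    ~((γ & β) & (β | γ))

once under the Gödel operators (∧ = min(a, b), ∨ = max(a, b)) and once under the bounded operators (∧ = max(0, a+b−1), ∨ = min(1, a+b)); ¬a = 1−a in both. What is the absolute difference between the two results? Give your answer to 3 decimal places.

Under Gödel:
  γ & β = min(a, b) on (0.38, 0.80) = 0.38
  β | γ = max(a, b) on (0.80, 0.38) = 0.80
  (γ & β) & (β | γ) = min(a, b) on (0.38, 0.80) = 0.38
  ~((γ & β) & (β | γ)) = 1 − 0.38 = 0.62
  → value = 0.6200
Under bounded:
  γ & β = max(0, a+b−1) on (0.38, 0.80) = 0.18
  β | γ = min(1, a+b) on (0.80, 0.38) = 1.00
  (γ & β) & (β | γ) = max(0, a+b−1) on (0.18, 1.00) = 0.18
  ~((γ & β) & (β | γ)) = 1 − 0.18 = 0.82
  → value = 0.8200
|0.6200 − 0.8200| = 0.200

0.200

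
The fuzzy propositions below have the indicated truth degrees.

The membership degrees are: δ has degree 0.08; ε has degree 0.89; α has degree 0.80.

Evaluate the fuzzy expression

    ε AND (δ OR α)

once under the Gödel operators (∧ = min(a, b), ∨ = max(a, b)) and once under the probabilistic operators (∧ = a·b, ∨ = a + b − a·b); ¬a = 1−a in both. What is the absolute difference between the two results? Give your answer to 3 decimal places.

0.074

Under Gödel:
  δ OR α = max(a, b) on (0.08, 0.80) = 0.80
  ε AND (δ OR α) = min(a, b) on (0.89, 0.80) = 0.80
  → value = 0.8000
Under probabilistic:
  δ OR α = a + b − a·b on (0.0800, 0.8000) = 0.8160
  ε AND (δ OR α) = a·b on (0.8900, 0.8160) = 0.7262
  → value = 0.7262
|0.8000 − 0.7262| = 0.074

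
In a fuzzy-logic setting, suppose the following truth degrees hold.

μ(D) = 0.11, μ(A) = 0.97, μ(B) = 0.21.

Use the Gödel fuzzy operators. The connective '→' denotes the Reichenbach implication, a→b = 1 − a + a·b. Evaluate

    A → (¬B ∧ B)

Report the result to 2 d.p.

0.23

¬B = 1 − 0.21 = 0.79
¬B ∧ B = min(a, b) on (0.79, 0.21) = 0.21
A → (¬B ∧ B)  [Reichenbach: 1 − a + a·b] with a=0.97, b=0.21 → 0.23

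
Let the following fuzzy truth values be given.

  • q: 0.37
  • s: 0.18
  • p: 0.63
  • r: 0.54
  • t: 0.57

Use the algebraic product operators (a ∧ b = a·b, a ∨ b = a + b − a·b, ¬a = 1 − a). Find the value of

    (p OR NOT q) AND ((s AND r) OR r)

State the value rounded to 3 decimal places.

0.505

NOT q = 1 − 0.3700 = 0.6300
p OR NOT q = a + b − a·b on (0.6300, 0.6300) = 0.8631
s AND r = a·b on (0.1800, 0.5400) = 0.0972
(s AND r) OR r = a + b − a·b on (0.0972, 0.5400) = 0.5847
(p OR NOT q) AND ((s AND r) OR r) = a·b on (0.8631, 0.5847) = 0.5047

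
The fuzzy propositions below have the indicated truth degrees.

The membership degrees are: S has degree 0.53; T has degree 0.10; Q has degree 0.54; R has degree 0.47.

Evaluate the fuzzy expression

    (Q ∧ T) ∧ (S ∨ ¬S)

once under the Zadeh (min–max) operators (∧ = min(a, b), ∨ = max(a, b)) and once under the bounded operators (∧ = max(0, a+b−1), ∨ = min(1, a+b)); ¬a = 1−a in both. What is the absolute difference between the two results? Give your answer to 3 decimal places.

Under Zadeh (min–max):
  Q ∧ T = min(a, b) on (0.54, 0.10) = 0.10
  ¬S = 1 − 0.53 = 0.47
  S ∨ ¬S = max(a, b) on (0.53, 0.47) = 0.53
  (Q ∧ T) ∧ (S ∨ ¬S) = min(a, b) on (0.10, 0.53) = 0.10
  → value = 0.1000
Under bounded:
  Q ∧ T = max(0, a+b−1) on (0.54, 0.10) = 0.00
  ¬S = 1 − 0.53 = 0.47
  S ∨ ¬S = min(1, a+b) on (0.53, 0.47) = 1.00
  (Q ∧ T) ∧ (S ∨ ¬S) = max(0, a+b−1) on (0.00, 1.00) = 0.00
  → value = 0.0000
|0.1000 − 0.0000| = 0.100

0.100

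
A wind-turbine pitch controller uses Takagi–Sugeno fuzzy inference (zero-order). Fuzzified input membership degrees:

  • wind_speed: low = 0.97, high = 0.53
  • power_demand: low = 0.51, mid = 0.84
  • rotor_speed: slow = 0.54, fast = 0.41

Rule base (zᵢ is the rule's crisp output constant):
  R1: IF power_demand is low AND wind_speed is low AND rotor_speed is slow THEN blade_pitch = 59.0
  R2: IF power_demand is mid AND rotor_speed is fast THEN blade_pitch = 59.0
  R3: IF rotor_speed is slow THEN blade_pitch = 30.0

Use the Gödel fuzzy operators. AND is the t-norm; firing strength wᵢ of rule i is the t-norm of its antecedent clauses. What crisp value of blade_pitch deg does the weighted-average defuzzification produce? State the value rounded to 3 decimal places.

48.274

R1 (z=59.0): low=0.51, low=0.97, slow=0.54; AND[min(a, b)] → w = 0.51
R2 (z=59.0): mid=0.84, fast=0.41; AND[min(a, b)] → w = 0.41
R3 (z=30.0): slow=0.54 → w = 0.54
Weighted average = (0.51·59.0 + 0.41·59.0 + 0.54·30.0) / (0.51 + 0.41 + 0.54)
  = 70.4800 / 1.4600 = 48.274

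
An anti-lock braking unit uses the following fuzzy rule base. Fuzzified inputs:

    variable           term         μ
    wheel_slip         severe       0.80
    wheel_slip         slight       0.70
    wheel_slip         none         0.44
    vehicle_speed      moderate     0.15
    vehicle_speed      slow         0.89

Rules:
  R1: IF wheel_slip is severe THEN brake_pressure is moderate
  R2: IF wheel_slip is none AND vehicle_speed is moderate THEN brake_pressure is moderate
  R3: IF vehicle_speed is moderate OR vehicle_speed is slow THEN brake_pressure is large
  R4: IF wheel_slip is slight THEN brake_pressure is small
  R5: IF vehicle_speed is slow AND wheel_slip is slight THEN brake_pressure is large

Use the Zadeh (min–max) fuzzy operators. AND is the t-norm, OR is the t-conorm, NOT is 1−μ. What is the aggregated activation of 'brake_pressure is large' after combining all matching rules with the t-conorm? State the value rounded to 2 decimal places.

0.89

R1: severe=0.80 → w = 0.80
R2: none=0.44, moderate=0.15; AND[min(a, b)] → w = 0.15
R3: moderate=0.15, slow=0.89; OR[max(a, b)] → w = 0.89
R4: slight=0.70 → w = 0.70
R5: slow=0.89, slight=0.70; AND[min(a, b)] → w = 0.70
Rules with consequent 'large': {R3, R5} → strengths 0.89, 0.70
Aggregate via t-conorm [max(a, b)]: 0.89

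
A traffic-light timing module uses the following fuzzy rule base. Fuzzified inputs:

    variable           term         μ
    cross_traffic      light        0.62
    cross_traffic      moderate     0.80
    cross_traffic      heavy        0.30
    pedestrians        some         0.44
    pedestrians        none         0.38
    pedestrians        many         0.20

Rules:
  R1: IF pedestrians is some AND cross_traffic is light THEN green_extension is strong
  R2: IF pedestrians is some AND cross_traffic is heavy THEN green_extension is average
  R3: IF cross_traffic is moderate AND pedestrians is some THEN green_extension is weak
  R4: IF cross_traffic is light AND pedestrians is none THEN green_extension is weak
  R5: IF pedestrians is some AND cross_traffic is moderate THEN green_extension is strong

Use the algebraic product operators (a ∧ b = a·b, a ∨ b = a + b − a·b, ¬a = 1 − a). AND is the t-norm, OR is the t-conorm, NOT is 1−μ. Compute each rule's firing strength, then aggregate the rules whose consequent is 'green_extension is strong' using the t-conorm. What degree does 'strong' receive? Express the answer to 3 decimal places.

R1: some=0.44, light=0.62; AND[a·b] → w = 0.2728
R2: some=0.44, heavy=0.30; AND[a·b] → w = 0.1320
R3: moderate=0.80, some=0.44; AND[a·b] → w = 0.3520
R4: light=0.62, none=0.38; AND[a·b] → w = 0.2356
R5: some=0.44, moderate=0.80; AND[a·b] → w = 0.3520
Rules with consequent 'strong': {R1, R5} → strengths 0.2728, 0.3520
Aggregate via t-conorm [a + b − a·b]: 0.5288

0.529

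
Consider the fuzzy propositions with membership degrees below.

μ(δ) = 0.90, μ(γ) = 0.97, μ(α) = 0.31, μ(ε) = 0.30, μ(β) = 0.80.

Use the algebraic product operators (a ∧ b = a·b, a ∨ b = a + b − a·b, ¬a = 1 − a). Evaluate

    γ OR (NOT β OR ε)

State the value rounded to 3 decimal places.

0.983

NOT β = 1 − 0.8000 = 0.2000
NOT β OR ε = a + b − a·b on (0.2000, 0.3000) = 0.4400
γ OR (NOT β OR ε) = a + b − a·b on (0.9700, 0.4400) = 0.9832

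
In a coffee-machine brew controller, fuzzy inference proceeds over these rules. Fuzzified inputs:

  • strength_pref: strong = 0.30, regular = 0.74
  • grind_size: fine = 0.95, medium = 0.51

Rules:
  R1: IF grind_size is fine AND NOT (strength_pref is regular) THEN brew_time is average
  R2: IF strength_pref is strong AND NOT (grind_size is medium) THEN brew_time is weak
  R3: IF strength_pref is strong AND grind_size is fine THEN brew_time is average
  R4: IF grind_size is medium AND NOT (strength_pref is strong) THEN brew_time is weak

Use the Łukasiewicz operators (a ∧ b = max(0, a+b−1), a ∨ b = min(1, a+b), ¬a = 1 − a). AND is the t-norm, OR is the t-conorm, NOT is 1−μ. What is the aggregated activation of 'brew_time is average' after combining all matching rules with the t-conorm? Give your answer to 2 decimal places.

0.46

R1: fine=0.95, ¬regular=1−0.74=0.26; AND[max(0, a+b−1)] → w = 0.21
R2: strong=0.30, ¬medium=1−0.51=0.49; AND[max(0, a+b−1)] → w = 0.00
R3: strong=0.30, fine=0.95; AND[max(0, a+b−1)] → w = 0.25
R4: medium=0.51, ¬strong=1−0.30=0.70; AND[max(0, a+b−1)] → w = 0.21
Rules with consequent 'average': {R1, R3} → strengths 0.21, 0.25
Aggregate via t-conorm [min(1, a+b)]: 0.46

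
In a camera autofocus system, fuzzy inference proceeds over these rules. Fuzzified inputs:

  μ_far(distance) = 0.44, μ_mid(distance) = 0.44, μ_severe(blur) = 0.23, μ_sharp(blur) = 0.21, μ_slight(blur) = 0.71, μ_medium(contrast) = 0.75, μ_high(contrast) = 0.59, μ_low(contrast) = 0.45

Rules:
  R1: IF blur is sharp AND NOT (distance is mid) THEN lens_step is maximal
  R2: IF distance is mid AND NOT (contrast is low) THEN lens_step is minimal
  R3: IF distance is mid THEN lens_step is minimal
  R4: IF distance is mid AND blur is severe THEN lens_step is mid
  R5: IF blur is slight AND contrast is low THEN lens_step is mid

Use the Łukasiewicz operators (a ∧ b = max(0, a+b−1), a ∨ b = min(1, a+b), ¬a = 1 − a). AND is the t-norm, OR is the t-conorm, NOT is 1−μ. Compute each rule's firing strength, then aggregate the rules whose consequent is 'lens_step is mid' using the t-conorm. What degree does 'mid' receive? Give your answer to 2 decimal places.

R1: sharp=0.21, ¬mid=1−0.44=0.56; AND[max(0, a+b−1)] → w = 0.00
R2: mid=0.44, ¬low=1−0.45=0.55; AND[max(0, a+b−1)] → w = 0.00
R3: mid=0.44 → w = 0.44
R4: mid=0.44, severe=0.23; AND[max(0, a+b−1)] → w = 0.00
R5: slight=0.71, low=0.45; AND[max(0, a+b−1)] → w = 0.16
Rules with consequent 'mid': {R4, R5} → strengths 0.00, 0.16
Aggregate via t-conorm [min(1, a+b)]: 0.16

0.16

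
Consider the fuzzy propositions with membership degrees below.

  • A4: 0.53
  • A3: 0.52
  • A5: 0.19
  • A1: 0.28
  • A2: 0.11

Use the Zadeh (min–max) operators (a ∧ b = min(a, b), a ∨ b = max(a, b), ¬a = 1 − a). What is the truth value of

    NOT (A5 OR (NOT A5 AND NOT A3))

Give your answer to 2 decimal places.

NOT A5 = 1 − 0.19 = 0.81
NOT A3 = 1 − 0.52 = 0.48
NOT A5 AND NOT A3 = min(a, b) on (0.81, 0.48) = 0.48
A5 OR (NOT A5 AND NOT A3) = max(a, b) on (0.19, 0.48) = 0.48
NOT (A5 OR (NOT A5 AND NOT A3)) = 1 − 0.48 = 0.52

0.52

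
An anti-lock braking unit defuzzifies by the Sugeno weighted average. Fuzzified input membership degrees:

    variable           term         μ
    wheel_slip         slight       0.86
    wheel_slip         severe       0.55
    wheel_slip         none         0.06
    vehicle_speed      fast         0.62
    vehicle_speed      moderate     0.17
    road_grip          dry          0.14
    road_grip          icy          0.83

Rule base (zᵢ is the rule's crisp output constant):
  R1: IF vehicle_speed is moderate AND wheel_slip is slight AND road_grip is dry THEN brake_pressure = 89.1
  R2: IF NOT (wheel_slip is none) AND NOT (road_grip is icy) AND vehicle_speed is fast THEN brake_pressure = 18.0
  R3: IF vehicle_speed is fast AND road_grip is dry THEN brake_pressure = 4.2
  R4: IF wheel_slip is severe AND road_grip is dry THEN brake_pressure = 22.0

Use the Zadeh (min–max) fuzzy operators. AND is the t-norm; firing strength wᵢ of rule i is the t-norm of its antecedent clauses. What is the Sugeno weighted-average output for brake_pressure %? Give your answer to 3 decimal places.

32.546

R1 (z=89.1): moderate=0.17, slight=0.86, dry=0.14; AND[min(a, b)] → w = 0.14
R2 (z=18.0): ¬none=1−0.06=0.94, ¬icy=1−0.83=0.17, fast=0.62; AND[min(a, b)] → w = 0.17
R3 (z=4.2): fast=0.62, dry=0.14; AND[min(a, b)] → w = 0.14
R4 (z=22.0): severe=0.55, dry=0.14; AND[min(a, b)] → w = 0.14
Weighted average = (0.14·89.1 + 0.17·18.0 + 0.14·4.2 + 0.14·22.0) / (0.14 + 0.17 + 0.14 + 0.14)
  = 19.2020 / 0.5900 = 32.546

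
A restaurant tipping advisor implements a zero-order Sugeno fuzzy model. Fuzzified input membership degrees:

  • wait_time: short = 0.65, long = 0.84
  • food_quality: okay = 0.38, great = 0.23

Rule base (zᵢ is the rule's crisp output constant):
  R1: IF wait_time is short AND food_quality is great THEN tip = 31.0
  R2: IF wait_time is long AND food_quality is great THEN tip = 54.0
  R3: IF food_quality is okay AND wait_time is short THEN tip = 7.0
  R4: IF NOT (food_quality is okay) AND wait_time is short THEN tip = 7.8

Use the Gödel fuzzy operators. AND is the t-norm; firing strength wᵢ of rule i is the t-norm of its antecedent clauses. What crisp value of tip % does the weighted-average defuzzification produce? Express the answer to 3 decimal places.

18.525

R1 (z=31.0): short=0.65, great=0.23; AND[min(a, b)] → w = 0.23
R2 (z=54.0): long=0.84, great=0.23; AND[min(a, b)] → w = 0.23
R3 (z=7.0): okay=0.38, short=0.65; AND[min(a, b)] → w = 0.38
R4 (z=7.8): ¬okay=1−0.38=0.62, short=0.65; AND[min(a, b)] → w = 0.62
Weighted average = (0.23·31.0 + 0.23·54.0 + 0.38·7.0 + 0.62·7.8) / (0.23 + 0.23 + 0.38 + 0.62)
  = 27.0460 / 1.4600 = 18.525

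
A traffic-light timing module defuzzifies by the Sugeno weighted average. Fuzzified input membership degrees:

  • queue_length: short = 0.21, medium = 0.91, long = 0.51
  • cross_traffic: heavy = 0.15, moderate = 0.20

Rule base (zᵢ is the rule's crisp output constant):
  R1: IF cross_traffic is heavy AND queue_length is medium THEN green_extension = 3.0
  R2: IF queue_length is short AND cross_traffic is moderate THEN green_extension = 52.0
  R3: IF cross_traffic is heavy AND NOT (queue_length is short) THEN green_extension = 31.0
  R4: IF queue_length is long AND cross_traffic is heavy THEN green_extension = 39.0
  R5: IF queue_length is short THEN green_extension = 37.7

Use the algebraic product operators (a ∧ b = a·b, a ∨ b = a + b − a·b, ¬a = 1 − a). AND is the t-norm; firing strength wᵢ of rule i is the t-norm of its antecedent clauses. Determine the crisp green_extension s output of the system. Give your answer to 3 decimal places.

29.422

R1 (z=3.0): heavy=0.15, medium=0.91; AND[a·b] → w = 0.1365
R2 (z=52.0): short=0.21, moderate=0.20; AND[a·b] → w = 0.0420
R3 (z=31.0): heavy=0.15, ¬short=1−0.21=0.79; AND[a·b] → w = 0.1185
R4 (z=39.0): long=0.51, heavy=0.15; AND[a·b] → w = 0.0765
R5 (z=37.7): short=0.21 → w = 0.2100
Weighted average = (0.1365·3.0 + 0.0420·52.0 + 0.1185·31.0 + 0.0765·39.0 + 0.2100·37.7) / (0.1365 + 0.0420 + 0.1185 + 0.0765 + 0.2100)
  = 17.1675 / 0.5835 = 29.422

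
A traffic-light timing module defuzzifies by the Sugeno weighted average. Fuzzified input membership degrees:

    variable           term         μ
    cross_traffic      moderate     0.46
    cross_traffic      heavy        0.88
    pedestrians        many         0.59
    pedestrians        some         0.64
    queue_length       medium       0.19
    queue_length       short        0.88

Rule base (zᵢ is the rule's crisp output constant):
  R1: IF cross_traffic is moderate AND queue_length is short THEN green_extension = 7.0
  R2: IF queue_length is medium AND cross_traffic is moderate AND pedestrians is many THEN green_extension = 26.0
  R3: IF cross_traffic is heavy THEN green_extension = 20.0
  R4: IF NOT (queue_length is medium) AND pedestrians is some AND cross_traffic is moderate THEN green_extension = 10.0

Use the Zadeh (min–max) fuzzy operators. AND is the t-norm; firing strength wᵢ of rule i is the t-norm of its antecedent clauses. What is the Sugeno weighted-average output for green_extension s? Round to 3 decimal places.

15.256

R1 (z=7.0): moderate=0.46, short=0.88; AND[min(a, b)] → w = 0.46
R2 (z=26.0): medium=0.19, moderate=0.46, many=0.59; AND[min(a, b)] → w = 0.19
R3 (z=20.0): heavy=0.88 → w = 0.88
R4 (z=10.0): ¬medium=1−0.19=0.81, some=0.64, moderate=0.46; AND[min(a, b)] → w = 0.46
Weighted average = (0.46·7.0 + 0.19·26.0 + 0.88·20.0 + 0.46·10.0) / (0.46 + 0.19 + 0.88 + 0.46)
  = 30.3600 / 1.9900 = 15.256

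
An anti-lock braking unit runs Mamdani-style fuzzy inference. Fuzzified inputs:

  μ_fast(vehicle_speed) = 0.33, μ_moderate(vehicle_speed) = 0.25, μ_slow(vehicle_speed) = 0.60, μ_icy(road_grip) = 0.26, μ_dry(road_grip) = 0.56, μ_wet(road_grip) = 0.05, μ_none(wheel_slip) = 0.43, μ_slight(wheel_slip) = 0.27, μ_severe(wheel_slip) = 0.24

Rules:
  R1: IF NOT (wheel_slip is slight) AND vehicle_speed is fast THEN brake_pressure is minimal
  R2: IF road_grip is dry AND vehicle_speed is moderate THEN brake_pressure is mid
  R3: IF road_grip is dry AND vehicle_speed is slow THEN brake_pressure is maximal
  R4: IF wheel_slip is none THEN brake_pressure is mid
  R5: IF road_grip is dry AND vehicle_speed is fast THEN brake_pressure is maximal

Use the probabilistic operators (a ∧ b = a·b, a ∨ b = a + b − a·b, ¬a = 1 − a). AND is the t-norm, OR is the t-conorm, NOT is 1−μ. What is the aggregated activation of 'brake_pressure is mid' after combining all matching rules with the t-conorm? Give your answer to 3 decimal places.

R1: ¬slight=1−0.27=0.73, fast=0.33; AND[a·b] → w = 0.2409
R2: dry=0.56, moderate=0.25; AND[a·b] → w = 0.1400
R3: dry=0.56, slow=0.60; AND[a·b] → w = 0.3360
R4: none=0.43 → w = 0.4300
R5: dry=0.56, fast=0.33; AND[a·b] → w = 0.1848
Rules with consequent 'mid': {R2, R4} → strengths 0.1400, 0.4300
Aggregate via t-conorm [a + b − a·b]: 0.5098

0.510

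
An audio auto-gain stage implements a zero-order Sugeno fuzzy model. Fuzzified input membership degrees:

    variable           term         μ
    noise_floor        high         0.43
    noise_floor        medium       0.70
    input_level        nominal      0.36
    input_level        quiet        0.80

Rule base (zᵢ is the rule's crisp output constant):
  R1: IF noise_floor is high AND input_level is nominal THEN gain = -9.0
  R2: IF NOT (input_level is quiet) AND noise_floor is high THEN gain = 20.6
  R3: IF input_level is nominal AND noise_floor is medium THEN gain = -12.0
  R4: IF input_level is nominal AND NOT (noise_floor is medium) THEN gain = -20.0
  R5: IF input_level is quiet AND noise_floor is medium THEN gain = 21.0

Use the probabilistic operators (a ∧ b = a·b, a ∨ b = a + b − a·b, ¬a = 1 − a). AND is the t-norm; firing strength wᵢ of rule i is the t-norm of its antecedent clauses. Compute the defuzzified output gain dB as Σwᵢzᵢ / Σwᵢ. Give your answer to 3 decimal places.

5.991

R1 (z=-9.0): high=0.43, nominal=0.36; AND[a·b] → w = 0.1548
R2 (z=20.6): ¬quiet=1−0.80=0.20, high=0.43; AND[a·b] → w = 0.0860
R3 (z=-12.0): nominal=0.36, medium=0.70; AND[a·b] → w = 0.2520
R4 (z=-20.0): nominal=0.36, ¬medium=1−0.70=0.30; AND[a·b] → w = 0.1080
R5 (z=21.0): quiet=0.80, medium=0.70; AND[a·b] → w = 0.5600
Weighted average = (0.1548·-9.0 + 0.0860·20.6 + 0.2520·-12.0 + 0.1080·-20.0 + 0.5600·21.0) / (0.1548 + 0.0860 + 0.2520 + 0.1080 + 0.5600)
  = 6.9544 / 1.1608 = 5.991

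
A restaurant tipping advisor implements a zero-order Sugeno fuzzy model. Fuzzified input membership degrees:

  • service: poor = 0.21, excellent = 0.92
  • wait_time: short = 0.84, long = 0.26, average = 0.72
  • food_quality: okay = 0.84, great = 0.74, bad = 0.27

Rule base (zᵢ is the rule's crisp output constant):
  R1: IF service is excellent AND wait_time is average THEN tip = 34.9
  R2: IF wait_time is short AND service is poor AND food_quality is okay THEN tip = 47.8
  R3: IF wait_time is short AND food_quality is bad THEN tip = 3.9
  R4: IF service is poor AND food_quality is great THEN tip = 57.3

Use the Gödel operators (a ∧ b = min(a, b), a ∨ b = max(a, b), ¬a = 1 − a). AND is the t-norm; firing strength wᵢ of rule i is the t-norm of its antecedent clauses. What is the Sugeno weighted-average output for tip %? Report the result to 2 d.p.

R1 (z=34.9): excellent=0.92, average=0.72; AND[min(a, b)] → w = 0.72
R2 (z=47.8): short=0.84, poor=0.21, okay=0.84; AND[min(a, b)] → w = 0.21
R3 (z=3.9): short=0.84, bad=0.27; AND[min(a, b)] → w = 0.27
R4 (z=57.3): poor=0.21, great=0.74; AND[min(a, b)] → w = 0.21
Weighted average = (0.72·34.9 + 0.21·47.8 + 0.27·3.9 + 0.21·57.3) / (0.72 + 0.21 + 0.27 + 0.21)
  = 48.2520 / 1.4100 = 34.22

34.22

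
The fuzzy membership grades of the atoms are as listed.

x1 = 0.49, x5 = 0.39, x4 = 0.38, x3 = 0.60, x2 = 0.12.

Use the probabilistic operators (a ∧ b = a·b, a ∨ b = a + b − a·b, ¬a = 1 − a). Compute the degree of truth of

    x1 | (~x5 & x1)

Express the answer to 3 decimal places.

0.642

~x5 = 1 − 0.3900 = 0.6100
~x5 & x1 = a·b on (0.6100, 0.4900) = 0.2989
x1 | (~x5 & x1) = a + b − a·b on (0.4900, 0.2989) = 0.6424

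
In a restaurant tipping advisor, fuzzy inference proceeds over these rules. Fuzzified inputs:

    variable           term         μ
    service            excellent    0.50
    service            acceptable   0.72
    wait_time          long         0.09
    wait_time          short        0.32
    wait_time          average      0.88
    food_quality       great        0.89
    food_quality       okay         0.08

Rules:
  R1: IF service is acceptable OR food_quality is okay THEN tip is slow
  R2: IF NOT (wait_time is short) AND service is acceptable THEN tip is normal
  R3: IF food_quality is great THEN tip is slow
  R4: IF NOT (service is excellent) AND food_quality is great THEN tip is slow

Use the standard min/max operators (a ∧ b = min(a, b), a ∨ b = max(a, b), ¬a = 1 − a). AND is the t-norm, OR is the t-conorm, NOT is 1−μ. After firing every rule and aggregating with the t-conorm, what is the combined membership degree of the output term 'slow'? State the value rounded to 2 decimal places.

R1: acceptable=0.72, okay=0.08; OR[max(a, b)] → w = 0.72
R2: ¬short=1−0.32=0.68, acceptable=0.72; AND[min(a, b)] → w = 0.68
R3: great=0.89 → w = 0.89
R4: ¬excellent=1−0.50=0.50, great=0.89; AND[min(a, b)] → w = 0.50
Rules with consequent 'slow': {R1, R3, R4} → strengths 0.72, 0.89, 0.50
Aggregate via t-conorm [max(a, b)]: 0.89

0.89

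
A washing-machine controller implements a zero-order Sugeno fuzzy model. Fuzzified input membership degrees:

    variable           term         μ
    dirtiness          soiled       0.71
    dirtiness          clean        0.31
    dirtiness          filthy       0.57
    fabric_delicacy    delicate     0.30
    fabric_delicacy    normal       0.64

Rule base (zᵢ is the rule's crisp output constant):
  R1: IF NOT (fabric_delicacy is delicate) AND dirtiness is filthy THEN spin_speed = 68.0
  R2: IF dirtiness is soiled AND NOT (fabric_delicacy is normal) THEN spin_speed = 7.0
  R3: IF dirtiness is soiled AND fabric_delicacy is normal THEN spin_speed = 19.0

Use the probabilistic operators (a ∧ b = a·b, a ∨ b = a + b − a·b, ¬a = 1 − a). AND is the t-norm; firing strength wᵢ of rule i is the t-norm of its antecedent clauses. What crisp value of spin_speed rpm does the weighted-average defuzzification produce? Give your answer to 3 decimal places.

R1 (z=68.0): ¬delicate=1−0.30=0.70, filthy=0.57; AND[a·b] → w = 0.3990
R2 (z=7.0): soiled=0.71, ¬normal=1−0.64=0.36; AND[a·b] → w = 0.2556
R3 (z=19.0): soiled=0.71, normal=0.64; AND[a·b] → w = 0.4544
Weighted average = (0.3990·68.0 + 0.2556·7.0 + 0.4544·19.0) / (0.3990 + 0.2556 + 0.4544)
  = 37.5548 / 1.1090 = 33.864

33.864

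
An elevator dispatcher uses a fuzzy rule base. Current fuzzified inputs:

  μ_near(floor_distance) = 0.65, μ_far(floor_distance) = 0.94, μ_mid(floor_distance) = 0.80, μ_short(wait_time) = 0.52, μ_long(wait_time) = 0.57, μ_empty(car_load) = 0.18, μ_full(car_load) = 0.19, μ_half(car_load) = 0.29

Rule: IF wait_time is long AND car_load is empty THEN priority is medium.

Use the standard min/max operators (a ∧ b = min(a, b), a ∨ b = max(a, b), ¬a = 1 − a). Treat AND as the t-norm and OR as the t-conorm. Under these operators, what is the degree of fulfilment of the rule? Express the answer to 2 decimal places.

firing strength: long=0.57, empty=0.18; AND[min(a, b)] → w = 0.18

0.18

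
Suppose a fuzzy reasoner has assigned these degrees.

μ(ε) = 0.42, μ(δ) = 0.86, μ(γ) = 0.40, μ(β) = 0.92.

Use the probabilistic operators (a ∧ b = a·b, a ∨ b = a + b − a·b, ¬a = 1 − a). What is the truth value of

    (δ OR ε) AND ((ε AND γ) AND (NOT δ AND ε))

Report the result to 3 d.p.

0.009

δ OR ε = a + b − a·b on (0.8600, 0.4200) = 0.9188
ε AND γ = a·b on (0.4200, 0.4000) = 0.1680
NOT δ = 1 − 0.8600 = 0.1400
NOT δ AND ε = a·b on (0.1400, 0.4200) = 0.0588
(ε AND γ) AND (NOT δ AND ε) = a·b on (0.1680, 0.0588) = 0.0099
(δ OR ε) AND ((ε AND γ) AND (NOT δ AND ε)) = a·b on (0.9188, 0.0099) = 0.0091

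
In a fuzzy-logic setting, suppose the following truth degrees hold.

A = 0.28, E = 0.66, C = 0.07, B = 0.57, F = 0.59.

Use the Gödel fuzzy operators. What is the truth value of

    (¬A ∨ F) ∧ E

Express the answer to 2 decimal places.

¬A = 1 − 0.28 = 0.72
¬A ∨ F = max(a, b) on (0.72, 0.59) = 0.72
(¬A ∨ F) ∧ E = min(a, b) on (0.72, 0.66) = 0.66

0.66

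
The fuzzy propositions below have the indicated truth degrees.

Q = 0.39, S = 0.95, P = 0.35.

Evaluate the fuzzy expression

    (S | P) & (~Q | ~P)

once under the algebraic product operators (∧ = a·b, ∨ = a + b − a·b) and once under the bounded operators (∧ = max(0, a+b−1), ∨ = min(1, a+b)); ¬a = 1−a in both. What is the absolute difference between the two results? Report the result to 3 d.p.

0.165

Under algebraic product:
  S | P = a + b − a·b on (0.9500, 0.3500) = 0.9675
  ~Q = 1 − 0.3900 = 0.6100
  ~P = 1 − 0.3500 = 0.6500
  ~Q | ~P = a + b − a·b on (0.6100, 0.6500) = 0.8635
  (S | P) & (~Q | ~P) = a·b on (0.9675, 0.8635) = 0.8354
  → value = 0.8354
Under bounded:
  S | P = min(1, a+b) on (0.95, 0.35) = 1.00
  ~Q = 1 − 0.39 = 0.61
  ~P = 1 − 0.35 = 0.65
  ~Q | ~P = min(1, a+b) on (0.61, 0.65) = 1.00
  (S | P) & (~Q | ~P) = max(0, a+b−1) on (1.00, 1.00) = 1.00
  → value = 1.0000
|0.8354 − 1.0000| = 0.165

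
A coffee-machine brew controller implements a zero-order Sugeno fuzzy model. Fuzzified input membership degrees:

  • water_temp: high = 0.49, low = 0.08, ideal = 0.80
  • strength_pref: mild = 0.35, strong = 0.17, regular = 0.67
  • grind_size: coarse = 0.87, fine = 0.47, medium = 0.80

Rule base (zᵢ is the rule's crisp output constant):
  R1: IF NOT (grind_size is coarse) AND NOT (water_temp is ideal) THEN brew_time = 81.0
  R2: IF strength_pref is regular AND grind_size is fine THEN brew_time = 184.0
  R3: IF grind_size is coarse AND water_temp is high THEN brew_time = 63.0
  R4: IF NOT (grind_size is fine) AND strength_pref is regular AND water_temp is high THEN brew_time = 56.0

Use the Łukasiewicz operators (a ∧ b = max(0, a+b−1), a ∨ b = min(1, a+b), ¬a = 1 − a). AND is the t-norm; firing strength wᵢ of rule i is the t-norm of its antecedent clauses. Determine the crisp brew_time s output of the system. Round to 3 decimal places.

96.880

R1 (z=81.0): ¬coarse=1−0.87=0.13, ¬ideal=1−0.80=0.20; AND[max(0, a+b−1)] → w = 0.00
R2 (z=184.0): regular=0.67, fine=0.47; AND[max(0, a+b−1)] → w = 0.14
R3 (z=63.0): coarse=0.87, high=0.49; AND[max(0, a+b−1)] → w = 0.36
R4 (z=56.0): ¬fine=1−0.47=0.53, regular=0.67, high=0.49; AND[max(0, a+b−1)] → w = 0.00
Weighted average = (0.00·81.0 + 0.14·184.0 + 0.36·63.0 + 0.00·56.0) / (0.00 + 0.14 + 0.36 + 0.00)
  = 48.4400 / 0.5000 = 96.880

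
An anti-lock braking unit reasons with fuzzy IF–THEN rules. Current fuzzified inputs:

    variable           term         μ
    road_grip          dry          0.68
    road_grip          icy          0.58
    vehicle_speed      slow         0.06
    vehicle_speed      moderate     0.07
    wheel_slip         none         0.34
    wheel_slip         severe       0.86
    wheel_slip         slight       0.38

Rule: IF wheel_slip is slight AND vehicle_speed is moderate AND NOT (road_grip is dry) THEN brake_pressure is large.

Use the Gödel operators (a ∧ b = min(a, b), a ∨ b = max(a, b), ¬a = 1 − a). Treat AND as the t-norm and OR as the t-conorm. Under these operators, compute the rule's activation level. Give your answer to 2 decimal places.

firing strength: slight=0.38, moderate=0.07, ¬dry=1−0.68=0.32; AND[min(a, b)] → w = 0.07

0.07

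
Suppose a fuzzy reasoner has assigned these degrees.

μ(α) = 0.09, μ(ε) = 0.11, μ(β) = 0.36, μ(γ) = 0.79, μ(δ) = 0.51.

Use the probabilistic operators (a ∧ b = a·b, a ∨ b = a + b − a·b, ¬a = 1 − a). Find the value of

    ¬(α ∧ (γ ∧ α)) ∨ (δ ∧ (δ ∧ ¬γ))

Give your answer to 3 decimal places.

0.994

γ ∧ α = a·b on (0.7900, 0.0900) = 0.0711
α ∧ (γ ∧ α) = a·b on (0.0900, 0.0711) = 0.0064
¬(α ∧ (γ ∧ α)) = 1 − 0.0064 = 0.9936
¬γ = 1 − 0.7900 = 0.2100
δ ∧ ¬γ = a·b on (0.5100, 0.2100) = 0.1071
δ ∧ (δ ∧ ¬γ) = a·b on (0.5100, 0.1071) = 0.0546
¬(α ∧ (γ ∧ α)) ∨ (δ ∧ (δ ∧ ¬γ)) = a + b − a·b on (0.9936, 0.0546) = 0.9940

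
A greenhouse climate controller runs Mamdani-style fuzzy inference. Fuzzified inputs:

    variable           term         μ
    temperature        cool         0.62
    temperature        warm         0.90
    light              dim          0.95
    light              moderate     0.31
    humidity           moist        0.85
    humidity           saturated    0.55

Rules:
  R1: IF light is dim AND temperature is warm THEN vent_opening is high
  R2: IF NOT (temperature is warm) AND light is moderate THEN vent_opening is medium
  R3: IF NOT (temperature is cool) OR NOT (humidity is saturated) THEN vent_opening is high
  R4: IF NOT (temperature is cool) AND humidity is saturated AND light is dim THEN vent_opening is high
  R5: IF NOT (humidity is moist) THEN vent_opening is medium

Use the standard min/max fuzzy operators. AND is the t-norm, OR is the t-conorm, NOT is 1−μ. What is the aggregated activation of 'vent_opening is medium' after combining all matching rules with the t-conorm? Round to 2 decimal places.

0.15

R1: dim=0.95, warm=0.90; AND[min(a, b)] → w = 0.90
R2: ¬warm=1−0.90=0.10, moderate=0.31; AND[min(a, b)] → w = 0.10
R3: ¬cool=1−0.62=0.38, ¬saturated=1−0.55=0.45; OR[max(a, b)] → w = 0.45
R4: ¬cool=1−0.62=0.38, saturated=0.55, dim=0.95; AND[min(a, b)] → w = 0.38
R5: ¬moist=1−0.85=0.15 → w = 0.15
Rules with consequent 'medium': {R2, R5} → strengths 0.10, 0.15
Aggregate via t-conorm [max(a, b)]: 0.15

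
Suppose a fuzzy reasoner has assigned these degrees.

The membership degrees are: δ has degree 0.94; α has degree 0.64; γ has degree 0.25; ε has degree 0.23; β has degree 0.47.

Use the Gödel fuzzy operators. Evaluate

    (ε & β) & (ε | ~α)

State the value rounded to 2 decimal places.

ε & β = min(a, b) on (0.23, 0.47) = 0.23
~α = 1 − 0.64 = 0.36
ε | ~α = max(a, b) on (0.23, 0.36) = 0.36
(ε & β) & (ε | ~α) = min(a, b) on (0.23, 0.36) = 0.23

0.23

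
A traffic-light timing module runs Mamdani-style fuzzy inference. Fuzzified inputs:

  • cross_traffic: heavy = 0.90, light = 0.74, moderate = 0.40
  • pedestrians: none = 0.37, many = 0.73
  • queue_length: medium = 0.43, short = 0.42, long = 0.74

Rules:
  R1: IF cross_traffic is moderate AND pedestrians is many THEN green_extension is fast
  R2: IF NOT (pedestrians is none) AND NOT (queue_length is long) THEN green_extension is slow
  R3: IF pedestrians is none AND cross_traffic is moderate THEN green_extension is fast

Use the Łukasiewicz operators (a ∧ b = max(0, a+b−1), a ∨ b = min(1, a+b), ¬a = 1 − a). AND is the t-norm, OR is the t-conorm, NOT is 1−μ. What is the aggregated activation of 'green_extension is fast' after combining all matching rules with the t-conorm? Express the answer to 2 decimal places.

R1: moderate=0.40, many=0.73; AND[max(0, a+b−1)] → w = 0.13
R2: ¬none=1−0.37=0.63, ¬long=1−0.74=0.26; AND[max(0, a+b−1)] → w = 0.00
R3: none=0.37, moderate=0.40; AND[max(0, a+b−1)] → w = 0.00
Rules with consequent 'fast': {R1, R3} → strengths 0.13, 0.00
Aggregate via t-conorm [min(1, a+b)]: 0.13

0.13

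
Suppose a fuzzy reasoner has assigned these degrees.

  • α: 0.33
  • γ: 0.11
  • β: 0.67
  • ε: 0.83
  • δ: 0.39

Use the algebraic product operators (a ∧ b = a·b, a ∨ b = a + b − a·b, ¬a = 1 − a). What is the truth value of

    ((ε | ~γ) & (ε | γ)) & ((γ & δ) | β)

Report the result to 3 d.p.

~γ = 1 − 0.1100 = 0.8900
ε | ~γ = a + b − a·b on (0.8300, 0.8900) = 0.9813
ε | γ = a + b − a·b on (0.8300, 0.1100) = 0.8487
(ε | ~γ) & (ε | γ) = a·b on (0.9813, 0.8487) = 0.8328
γ & δ = a·b on (0.1100, 0.3900) = 0.0429
(γ & δ) | β = a + b − a·b on (0.0429, 0.6700) = 0.6842
((ε | ~γ) & (ε | γ)) & ((γ & δ) | β) = a·b on (0.8328, 0.6842) = 0.5698

0.570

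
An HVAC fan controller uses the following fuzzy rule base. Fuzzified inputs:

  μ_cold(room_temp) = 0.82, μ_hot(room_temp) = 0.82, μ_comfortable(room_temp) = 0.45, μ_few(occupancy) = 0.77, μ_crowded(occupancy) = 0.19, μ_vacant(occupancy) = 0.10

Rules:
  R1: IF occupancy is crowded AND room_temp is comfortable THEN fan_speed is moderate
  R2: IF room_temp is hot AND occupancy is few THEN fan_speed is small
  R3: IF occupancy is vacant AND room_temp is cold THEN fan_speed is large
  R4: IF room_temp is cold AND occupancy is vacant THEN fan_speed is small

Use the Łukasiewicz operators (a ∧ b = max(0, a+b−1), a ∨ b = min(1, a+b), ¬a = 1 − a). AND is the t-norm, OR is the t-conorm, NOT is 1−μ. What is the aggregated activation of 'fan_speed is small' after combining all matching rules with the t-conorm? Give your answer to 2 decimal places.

R1: crowded=0.19, comfortable=0.45; AND[max(0, a+b−1)] → w = 0.00
R2: hot=0.82, few=0.77; AND[max(0, a+b−1)] → w = 0.59
R3: vacant=0.10, cold=0.82; AND[max(0, a+b−1)] → w = 0.00
R4: cold=0.82, vacant=0.10; AND[max(0, a+b−1)] → w = 0.00
Rules with consequent 'small': {R2, R4} → strengths 0.59, 0.00
Aggregate via t-conorm [min(1, a+b)]: 0.59

0.59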